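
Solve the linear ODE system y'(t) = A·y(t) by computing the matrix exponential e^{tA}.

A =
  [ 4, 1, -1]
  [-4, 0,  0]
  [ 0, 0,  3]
e^{tA} =
  [2*t*exp(2*t) + exp(2*t), t*exp(2*t), 2*t*exp(2*t) - 3*exp(3*t) + 3*exp(2*t)]
  [-4*t*exp(2*t), -2*t*exp(2*t) + exp(2*t), -4*t*exp(2*t) + 4*exp(3*t) - 4*exp(2*t)]
  [0, 0, exp(3*t)]

Strategy: write A = P · J · P⁻¹ where J is a Jordan canonical form, so e^{tA} = P · e^{tJ} · P⁻¹, and e^{tJ} can be computed block-by-block.

A has Jordan form
J =
  [2, 1, 0]
  [0, 2, 0]
  [0, 0, 3]
(up to reordering of blocks).

Per-block formulas:
  For a 2×2 Jordan block J_2(2): exp(t · J_2(2)) = e^(2t)·(I + t·N), where N is the 2×2 nilpotent shift.
  For a 1×1 block at λ = 3: exp(t · [3]) = [e^(3t)].

After assembling e^{tJ} and conjugating by P, we get:

e^{tA} =
  [2*t*exp(2*t) + exp(2*t), t*exp(2*t), 2*t*exp(2*t) - 3*exp(3*t) + 3*exp(2*t)]
  [-4*t*exp(2*t), -2*t*exp(2*t) + exp(2*t), -4*t*exp(2*t) + 4*exp(3*t) - 4*exp(2*t)]
  [0, 0, exp(3*t)]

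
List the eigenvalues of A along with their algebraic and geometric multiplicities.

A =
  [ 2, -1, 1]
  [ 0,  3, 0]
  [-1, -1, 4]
λ = 3: alg = 3, geom = 2

Step 1 — factor the characteristic polynomial to read off the algebraic multiplicities:
  χ_A(x) = (x - 3)^3

Step 2 — compute geometric multiplicities via the rank-nullity identity g(λ) = n − rank(A − λI):
  rank(A − (3)·I) = 1, so dim ker(A − (3)·I) = n − 1 = 2

Summary:
  λ = 3: algebraic multiplicity = 3, geometric multiplicity = 2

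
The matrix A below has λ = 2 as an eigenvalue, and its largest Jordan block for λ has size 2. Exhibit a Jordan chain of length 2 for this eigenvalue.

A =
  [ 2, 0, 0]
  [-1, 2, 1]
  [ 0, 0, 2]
A Jordan chain for λ = 2 of length 2:
v_1 = (0, -1, 0)ᵀ
v_2 = (1, 0, 0)ᵀ

Let N = A − (2)·I. We want v_2 with N^2 v_2 = 0 but N^1 v_2 ≠ 0; then v_{j-1} := N · v_j for j = 2, …, 2.

Pick v_2 = (1, 0, 0)ᵀ.
Then v_1 = N · v_2 = (0, -1, 0)ᵀ.

Sanity check: (A − (2)·I) v_1 = (0, 0, 0)ᵀ = 0. ✓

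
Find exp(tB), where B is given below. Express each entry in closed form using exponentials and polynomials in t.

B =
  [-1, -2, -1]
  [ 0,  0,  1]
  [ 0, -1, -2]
e^{tB} =
  [exp(-t), -t^2*exp(-t)/2 - 2*t*exp(-t), -t^2*exp(-t)/2 - t*exp(-t)]
  [0, t*exp(-t) + exp(-t), t*exp(-t)]
  [0, -t*exp(-t), -t*exp(-t) + exp(-t)]

Strategy: write B = P · J · P⁻¹ where J is a Jordan canonical form, so e^{tB} = P · e^{tJ} · P⁻¹, and e^{tJ} can be computed block-by-block.

B has Jordan form
J =
  [-1,  1,  0]
  [ 0, -1,  1]
  [ 0,  0, -1]
(up to reordering of blocks).

Per-block formulas:
  For a 3×3 Jordan block J_3(-1): exp(t · J_3(-1)) = e^(-1t)·(I + t·N + (t^2/2)·N^2), where N is the 3×3 nilpotent shift.

After assembling e^{tJ} and conjugating by P, we get:

e^{tB} =
  [exp(-t), -t^2*exp(-t)/2 - 2*t*exp(-t), -t^2*exp(-t)/2 - t*exp(-t)]
  [0, t*exp(-t) + exp(-t), t*exp(-t)]
  [0, -t*exp(-t), -t*exp(-t) + exp(-t)]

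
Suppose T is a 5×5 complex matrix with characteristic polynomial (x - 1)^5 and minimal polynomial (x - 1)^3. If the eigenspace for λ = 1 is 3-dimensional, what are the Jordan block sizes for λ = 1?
Block sizes for λ = 1: [3, 1, 1]

Step 1 — from the characteristic polynomial, algebraic multiplicity of λ = 1 is 5. From dim ker(T − (1)·I) = 3, there are exactly 3 Jordan blocks for λ = 1.
Step 2 — from the minimal polynomial, the factor (x − 1)^3 tells us the largest block for λ = 1 has size 3.
Step 3 — with total size 5, 3 blocks, and largest block 3, the block sizes (in nonincreasing order) are [3, 1, 1].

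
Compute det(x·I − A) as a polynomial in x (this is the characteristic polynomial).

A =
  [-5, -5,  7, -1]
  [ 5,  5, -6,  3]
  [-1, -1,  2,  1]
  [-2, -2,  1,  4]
x^4 - 6*x^3 + 12*x^2 - 8*x

Expanding det(x·I − A) (e.g. by cofactor expansion or by noting that A is similar to its Jordan form J, which has the same characteristic polynomial as A) gives
  χ_A(x) = x^4 - 6*x^3 + 12*x^2 - 8*x
which factors as x*(x - 2)^3. The eigenvalues (with algebraic multiplicities) are λ = 0 with multiplicity 1, λ = 2 with multiplicity 3.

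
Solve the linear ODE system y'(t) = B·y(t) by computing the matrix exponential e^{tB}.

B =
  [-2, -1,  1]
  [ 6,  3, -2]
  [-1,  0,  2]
e^{tB} =
  [t^2*exp(t) - 3*t*exp(t) + exp(t), t^2*exp(t)/2 - t*exp(t), t*exp(t)]
  [-2*t^2*exp(t) + 6*t*exp(t), -t^2*exp(t) + 2*t*exp(t) + exp(t), -2*t*exp(t)]
  [t^2*exp(t) - t*exp(t), t^2*exp(t)/2, t*exp(t) + exp(t)]

Strategy: write B = P · J · P⁻¹ where J is a Jordan canonical form, so e^{tB} = P · e^{tJ} · P⁻¹, and e^{tJ} can be computed block-by-block.

B has Jordan form
J =
  [1, 1, 0]
  [0, 1, 1]
  [0, 0, 1]
(up to reordering of blocks).

Per-block formulas:
  For a 3×3 Jordan block J_3(1): exp(t · J_3(1)) = e^(1t)·(I + t·N + (t^2/2)·N^2), where N is the 3×3 nilpotent shift.

After assembling e^{tJ} and conjugating by P, we get:

e^{tB} =
  [t^2*exp(t) - 3*t*exp(t) + exp(t), t^2*exp(t)/2 - t*exp(t), t*exp(t)]
  [-2*t^2*exp(t) + 6*t*exp(t), -t^2*exp(t) + 2*t*exp(t) + exp(t), -2*t*exp(t)]
  [t^2*exp(t) - t*exp(t), t^2*exp(t)/2, t*exp(t) + exp(t)]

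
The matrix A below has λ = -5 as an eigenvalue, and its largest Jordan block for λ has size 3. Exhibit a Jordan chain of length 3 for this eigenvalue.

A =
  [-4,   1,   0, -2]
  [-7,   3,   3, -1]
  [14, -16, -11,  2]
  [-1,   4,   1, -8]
A Jordan chain for λ = -5 of length 3:
v_1 = (-4, -20, 40, -12)ᵀ
v_2 = (1, -7, 14, -1)ᵀ
v_3 = (1, 0, 0, 0)ᵀ

Let N = A − (-5)·I. We want v_3 with N^3 v_3 = 0 but N^2 v_3 ≠ 0; then v_{j-1} := N · v_j for j = 3, …, 2.

Pick v_3 = (1, 0, 0, 0)ᵀ.
Then v_2 = N · v_3 = (1, -7, 14, -1)ᵀ.
Then v_1 = N · v_2 = (-4, -20, 40, -12)ᵀ.

Sanity check: (A − (-5)·I) v_1 = (0, 0, 0, 0)ᵀ = 0. ✓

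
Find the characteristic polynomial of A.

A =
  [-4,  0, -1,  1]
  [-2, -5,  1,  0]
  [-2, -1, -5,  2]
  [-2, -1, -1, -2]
x^4 + 16*x^3 + 96*x^2 + 256*x + 256

Expanding det(x·I − A) (e.g. by cofactor expansion or by noting that A is similar to its Jordan form J, which has the same characteristic polynomial as A) gives
  χ_A(x) = x^4 + 16*x^3 + 96*x^2 + 256*x + 256
which factors as (x + 4)^4. The eigenvalues (with algebraic multiplicities) are λ = -4 with multiplicity 4.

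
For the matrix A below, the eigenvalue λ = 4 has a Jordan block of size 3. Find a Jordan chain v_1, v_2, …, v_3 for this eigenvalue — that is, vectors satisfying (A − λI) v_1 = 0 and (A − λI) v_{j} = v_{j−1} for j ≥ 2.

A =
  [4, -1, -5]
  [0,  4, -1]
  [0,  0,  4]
A Jordan chain for λ = 4 of length 3:
v_1 = (1, 0, 0)ᵀ
v_2 = (-5, -1, 0)ᵀ
v_3 = (0, 0, 1)ᵀ

Let N = A − (4)·I. We want v_3 with N^3 v_3 = 0 but N^2 v_3 ≠ 0; then v_{j-1} := N · v_j for j = 3, …, 2.

Pick v_3 = (0, 0, 1)ᵀ.
Then v_2 = N · v_3 = (-5, -1, 0)ᵀ.
Then v_1 = N · v_2 = (1, 0, 0)ᵀ.

Sanity check: (A − (4)·I) v_1 = (0, 0, 0)ᵀ = 0. ✓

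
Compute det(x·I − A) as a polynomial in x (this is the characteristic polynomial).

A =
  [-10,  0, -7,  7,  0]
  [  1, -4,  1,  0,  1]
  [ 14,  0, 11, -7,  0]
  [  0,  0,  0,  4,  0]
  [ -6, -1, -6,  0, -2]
x^5 + x^4 - 29*x^3 - 45*x^2 + 216*x + 432

Expanding det(x·I − A) (e.g. by cofactor expansion or by noting that A is similar to its Jordan form J, which has the same characteristic polynomial as A) gives
  χ_A(x) = x^5 + x^4 - 29*x^3 - 45*x^2 + 216*x + 432
which factors as (x - 4)^2*(x + 3)^3. The eigenvalues (with algebraic multiplicities) are λ = -3 with multiplicity 3, λ = 4 with multiplicity 2.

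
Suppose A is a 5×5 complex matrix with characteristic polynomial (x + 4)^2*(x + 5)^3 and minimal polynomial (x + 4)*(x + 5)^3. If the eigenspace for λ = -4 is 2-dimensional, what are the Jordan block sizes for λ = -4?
Block sizes for λ = -4: [1, 1]

Step 1 — from the characteristic polynomial, algebraic multiplicity of λ = -4 is 2. From dim ker(A − (-4)·I) = 2, there are exactly 2 Jordan blocks for λ = -4.
Step 2 — from the minimal polynomial, the factor (x + 4) tells us the largest block for λ = -4 has size 1.
Step 3 — with total size 2, 2 blocks, and largest block 1, the block sizes (in nonincreasing order) are [1, 1].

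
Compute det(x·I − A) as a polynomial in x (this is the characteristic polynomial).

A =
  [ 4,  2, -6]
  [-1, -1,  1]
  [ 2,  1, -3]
x^3

Expanding det(x·I − A) (e.g. by cofactor expansion or by noting that A is similar to its Jordan form J, which has the same characteristic polynomial as A) gives
  χ_A(x) = x^3
which factors as x^3. The eigenvalues (with algebraic multiplicities) are λ = 0 with multiplicity 3.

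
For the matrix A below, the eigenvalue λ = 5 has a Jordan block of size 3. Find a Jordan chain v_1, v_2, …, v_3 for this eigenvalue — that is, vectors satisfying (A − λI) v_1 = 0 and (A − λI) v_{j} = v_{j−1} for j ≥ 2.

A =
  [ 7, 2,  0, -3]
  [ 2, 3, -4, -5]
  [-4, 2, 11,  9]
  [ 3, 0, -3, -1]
A Jordan chain for λ = 5 of length 3:
v_1 = (-1, 1, -1, 0)ᵀ
v_2 = (2, 2, -4, 3)ᵀ
v_3 = (1, 0, 0, 0)ᵀ

Let N = A − (5)·I. We want v_3 with N^3 v_3 = 0 but N^2 v_3 ≠ 0; then v_{j-1} := N · v_j for j = 3, …, 2.

Pick v_3 = (1, 0, 0, 0)ᵀ.
Then v_2 = N · v_3 = (2, 2, -4, 3)ᵀ.
Then v_1 = N · v_2 = (-1, 1, -1, 0)ᵀ.

Sanity check: (A − (5)·I) v_1 = (0, 0, 0, 0)ᵀ = 0. ✓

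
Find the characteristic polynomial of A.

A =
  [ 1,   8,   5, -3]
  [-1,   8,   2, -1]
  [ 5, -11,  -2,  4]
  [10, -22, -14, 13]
x^4 - 20*x^3 + 150*x^2 - 500*x + 625

Expanding det(x·I − A) (e.g. by cofactor expansion or by noting that A is similar to its Jordan form J, which has the same characteristic polynomial as A) gives
  χ_A(x) = x^4 - 20*x^3 + 150*x^2 - 500*x + 625
which factors as (x - 5)^4. The eigenvalues (with algebraic multiplicities) are λ = 5 with multiplicity 4.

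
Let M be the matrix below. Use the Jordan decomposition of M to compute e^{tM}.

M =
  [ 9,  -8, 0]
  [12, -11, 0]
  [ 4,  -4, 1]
e^{tM} =
  [3*exp(t) - 2*exp(-3*t), -2*exp(t) + 2*exp(-3*t), 0]
  [3*exp(t) - 3*exp(-3*t), -2*exp(t) + 3*exp(-3*t), 0]
  [exp(t) - exp(-3*t), -exp(t) + exp(-3*t), exp(t)]

Strategy: write M = P · J · P⁻¹ where J is a Jordan canonical form, so e^{tM} = P · e^{tJ} · P⁻¹, and e^{tJ} can be computed block-by-block.

M has Jordan form
J =
  [-3, 0, 0]
  [ 0, 1, 0]
  [ 0, 0, 1]
(up to reordering of blocks).

Per-block formulas:
  For a 1×1 block at λ = -3: exp(t · [-3]) = [e^(-3t)].
  For a 1×1 block at λ = 1: exp(t · [1]) = [e^(1t)].

After assembling e^{tJ} and conjugating by P, we get:

e^{tM} =
  [3*exp(t) - 2*exp(-3*t), -2*exp(t) + 2*exp(-3*t), 0]
  [3*exp(t) - 3*exp(-3*t), -2*exp(t) + 3*exp(-3*t), 0]
  [exp(t) - exp(-3*t), -exp(t) + exp(-3*t), exp(t)]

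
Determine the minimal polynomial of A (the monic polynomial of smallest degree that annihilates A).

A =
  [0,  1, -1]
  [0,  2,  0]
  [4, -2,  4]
x^2 - 4*x + 4

The characteristic polynomial is χ_A(x) = (x - 2)^3, so the eigenvalues are known. The minimal polynomial is
  m_A(x) = Π_λ (x − λ)^{k_λ}
where k_λ is the size of the *largest* Jordan block for λ (equivalently, the smallest k with (A − λI)^k v = 0 for every generalised eigenvector v of λ).

  λ = 2: largest Jordan block has size 2, contributing (x − 2)^2

So m_A(x) = (x - 2)^2 = x^2 - 4*x + 4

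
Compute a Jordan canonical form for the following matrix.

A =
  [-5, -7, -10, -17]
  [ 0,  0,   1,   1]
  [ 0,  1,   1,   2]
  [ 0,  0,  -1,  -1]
J_1(-5) ⊕ J_3(0)

The characteristic polynomial is
  det(x·I − A) = x^4 + 5*x^3 = x^3*(x + 5)

Eigenvalues and multiplicities (the geometric multiplicity of λ is n − rank(A − λI), which equals the number of Jordan blocks for λ):
  λ = -5: algebraic multiplicity = 1, geometric multiplicity = 1
  λ = 0: algebraic multiplicity = 3, geometric multiplicity = 1

Determining the block sizes for each eigenvalue:
  λ = -5: one block (gm = 1), so the single block has size am = 1 → block sizes [1]
  λ = 0: one block (gm = 1), so the single block has size am = 3 → block sizes [3]

Assembling the blocks gives a Jordan form
J =
  [-5, 0, 0, 0]
  [ 0, 0, 1, 0]
  [ 0, 0, 0, 1]
  [ 0, 0, 0, 0]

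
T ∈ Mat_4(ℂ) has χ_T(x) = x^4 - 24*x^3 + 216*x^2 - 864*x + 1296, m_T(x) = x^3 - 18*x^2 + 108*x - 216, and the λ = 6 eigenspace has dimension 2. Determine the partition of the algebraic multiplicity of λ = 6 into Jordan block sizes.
Block sizes for λ = 6: [3, 1]

Step 1 — from the characteristic polynomial, algebraic multiplicity of λ = 6 is 4. From dim ker(T − (6)·I) = 2, there are exactly 2 Jordan blocks for λ = 6.
Step 2 — from the minimal polynomial, the factor (x − 6)^3 tells us the largest block for λ = 6 has size 3.
Step 3 — with total size 4, 2 blocks, and largest block 3, the block sizes (in nonincreasing order) are [3, 1].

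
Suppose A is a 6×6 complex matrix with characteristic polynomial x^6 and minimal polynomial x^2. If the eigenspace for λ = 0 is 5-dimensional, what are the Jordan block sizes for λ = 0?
Block sizes for λ = 0: [2, 1, 1, 1, 1]

Step 1 — from the characteristic polynomial, algebraic multiplicity of λ = 0 is 6. From dim ker(A − (0)·I) = 5, there are exactly 5 Jordan blocks for λ = 0.
Step 2 — from the minimal polynomial, the factor (x − 0)^2 tells us the largest block for λ = 0 has size 2.
Step 3 — with total size 6, 5 blocks, and largest block 2, the block sizes (in nonincreasing order) are [2, 1, 1, 1, 1].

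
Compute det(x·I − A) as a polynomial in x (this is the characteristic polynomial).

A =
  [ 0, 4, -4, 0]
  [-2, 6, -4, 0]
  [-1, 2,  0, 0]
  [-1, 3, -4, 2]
x^4 - 8*x^3 + 24*x^2 - 32*x + 16

Expanding det(x·I − A) (e.g. by cofactor expansion or by noting that A is similar to its Jordan form J, which has the same characteristic polynomial as A) gives
  χ_A(x) = x^4 - 8*x^3 + 24*x^2 - 32*x + 16
which factors as (x - 2)^4. The eigenvalues (with algebraic multiplicities) are λ = 2 with multiplicity 4.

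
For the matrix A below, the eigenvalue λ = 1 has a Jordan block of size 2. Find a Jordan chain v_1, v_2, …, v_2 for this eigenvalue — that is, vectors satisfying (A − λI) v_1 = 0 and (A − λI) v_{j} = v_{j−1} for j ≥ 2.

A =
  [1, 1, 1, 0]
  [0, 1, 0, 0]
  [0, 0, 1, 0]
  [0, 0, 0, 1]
A Jordan chain for λ = 1 of length 2:
v_1 = (1, 0, 0, 0)ᵀ
v_2 = (0, 1, 0, 0)ᵀ

Let N = A − (1)·I. We want v_2 with N^2 v_2 = 0 but N^1 v_2 ≠ 0; then v_{j-1} := N · v_j for j = 2, …, 2.

Pick v_2 = (0, 1, 0, 0)ᵀ.
Then v_1 = N · v_2 = (1, 0, 0, 0)ᵀ.

Sanity check: (A − (1)·I) v_1 = (0, 0, 0, 0)ᵀ = 0. ✓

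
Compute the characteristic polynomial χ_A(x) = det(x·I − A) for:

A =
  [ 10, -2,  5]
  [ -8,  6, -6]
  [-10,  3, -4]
x^3 - 12*x^2 + 48*x - 64

Expanding det(x·I − A) (e.g. by cofactor expansion or by noting that A is similar to its Jordan form J, which has the same characteristic polynomial as A) gives
  χ_A(x) = x^3 - 12*x^2 + 48*x - 64
which factors as (x - 4)^3. The eigenvalues (with algebraic multiplicities) are λ = 4 with multiplicity 3.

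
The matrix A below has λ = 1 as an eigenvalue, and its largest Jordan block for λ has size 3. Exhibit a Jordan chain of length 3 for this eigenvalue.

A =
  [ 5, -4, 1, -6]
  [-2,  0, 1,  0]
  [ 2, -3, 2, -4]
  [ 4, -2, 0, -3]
A Jordan chain for λ = 1 of length 3:
v_1 = (2, -4, 0, 4)ᵀ
v_2 = (4, -2, 2, 4)ᵀ
v_3 = (1, 0, 0, 0)ᵀ

Let N = A − (1)·I. We want v_3 with N^3 v_3 = 0 but N^2 v_3 ≠ 0; then v_{j-1} := N · v_j for j = 3, …, 2.

Pick v_3 = (1, 0, 0, 0)ᵀ.
Then v_2 = N · v_3 = (4, -2, 2, 4)ᵀ.
Then v_1 = N · v_2 = (2, -4, 0, 4)ᵀ.

Sanity check: (A − (1)·I) v_1 = (0, 0, 0, 0)ᵀ = 0. ✓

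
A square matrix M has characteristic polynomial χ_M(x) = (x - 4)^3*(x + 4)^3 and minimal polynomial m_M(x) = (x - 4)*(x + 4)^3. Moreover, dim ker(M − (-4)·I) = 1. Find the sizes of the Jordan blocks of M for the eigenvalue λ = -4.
Block sizes for λ = -4: [3]

Step 1 — from the characteristic polynomial, algebraic multiplicity of λ = -4 is 3. From dim ker(M − (-4)·I) = 1, there are exactly 1 Jordan blocks for λ = -4.
Step 2 — from the minimal polynomial, the factor (x + 4)^3 tells us the largest block for λ = -4 has size 3.
Step 3 — with total size 3, 1 blocks, and largest block 3, the block sizes (in nonincreasing order) are [3].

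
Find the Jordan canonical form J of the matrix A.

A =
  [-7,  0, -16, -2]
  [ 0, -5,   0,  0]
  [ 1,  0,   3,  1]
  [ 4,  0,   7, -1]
J_1(-5) ⊕ J_1(-5) ⊕ J_2(0)

The characteristic polynomial is
  det(x·I − A) = x^4 + 10*x^3 + 25*x^2 = x^2*(x + 5)^2

Eigenvalues and multiplicities (the geometric multiplicity of λ is n − rank(A − λI), which equals the number of Jordan blocks for λ):
  λ = -5: algebraic multiplicity = 2, geometric multiplicity = 2
  λ = 0: algebraic multiplicity = 2, geometric multiplicity = 1

Determining the block sizes for each eigenvalue:
  λ = -5: gm = am = 2, so every block has size 1 → block sizes [1, 1]
  λ = 0: one block (gm = 1), so the single block has size am = 2 → block sizes [2]

Assembling the blocks gives a Jordan form
J =
  [-5,  0, 0, 0]
  [ 0, -5, 0, 0]
  [ 0,  0, 0, 1]
  [ 0,  0, 0, 0]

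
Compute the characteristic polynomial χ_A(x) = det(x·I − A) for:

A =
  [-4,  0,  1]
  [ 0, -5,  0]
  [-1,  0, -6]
x^3 + 15*x^2 + 75*x + 125

Expanding det(x·I − A) (e.g. by cofactor expansion or by noting that A is similar to its Jordan form J, which has the same characteristic polynomial as A) gives
  χ_A(x) = x^3 + 15*x^2 + 75*x + 125
which factors as (x + 5)^3. The eigenvalues (with algebraic multiplicities) are λ = -5 with multiplicity 3.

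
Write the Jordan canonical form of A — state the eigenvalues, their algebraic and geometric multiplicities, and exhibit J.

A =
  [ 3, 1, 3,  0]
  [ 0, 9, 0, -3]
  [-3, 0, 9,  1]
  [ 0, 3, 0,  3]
J_2(6) ⊕ J_2(6)

The characteristic polynomial is
  det(x·I − A) = x^4 - 24*x^3 + 216*x^2 - 864*x + 1296 = (x - 6)^4

Eigenvalues and multiplicities (the geometric multiplicity of λ is n − rank(A − λI), which equals the number of Jordan blocks for λ):
  λ = 6: algebraic multiplicity = 4, geometric multiplicity = 2

Determining the block sizes for each eigenvalue:
  λ = 6: with am = 4 and gm = 2, the partition is not yet determined (e.g. several partitions of 4 into 2 parts exist). Let N = A − (6)·I. Computing rank(N^1) = 2, rank(N^2) = 0; the number of blocks of size ≥ j is rank(N^{j−1}) − rank(N^j), giving [2, 2]. So we have 2 block(s) of size 2 → block sizes [2, 2]

Assembling the blocks gives a Jordan form
J =
  [6, 1, 0, 0]
  [0, 6, 0, 0]
  [0, 0, 6, 1]
  [0, 0, 0, 6]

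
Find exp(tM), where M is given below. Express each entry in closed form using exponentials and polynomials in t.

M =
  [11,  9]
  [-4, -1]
e^{tM} =
  [6*t*exp(5*t) + exp(5*t), 9*t*exp(5*t)]
  [-4*t*exp(5*t), -6*t*exp(5*t) + exp(5*t)]

Strategy: write M = P · J · P⁻¹ where J is a Jordan canonical form, so e^{tM} = P · e^{tJ} · P⁻¹, and e^{tJ} can be computed block-by-block.

M has Jordan form
J =
  [5, 1]
  [0, 5]
(up to reordering of blocks).

Per-block formulas:
  For a 2×2 Jordan block J_2(5): exp(t · J_2(5)) = e^(5t)·(I + t·N), where N is the 2×2 nilpotent shift.

After assembling e^{tJ} and conjugating by P, we get:

e^{tM} =
  [6*t*exp(5*t) + exp(5*t), 9*t*exp(5*t)]
  [-4*t*exp(5*t), -6*t*exp(5*t) + exp(5*t)]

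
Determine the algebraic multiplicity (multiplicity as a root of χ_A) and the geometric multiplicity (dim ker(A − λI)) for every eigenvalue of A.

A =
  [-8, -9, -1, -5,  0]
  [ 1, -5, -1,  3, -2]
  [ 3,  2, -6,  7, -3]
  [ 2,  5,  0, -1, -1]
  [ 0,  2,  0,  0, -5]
λ = -5: alg = 5, geom = 2

Step 1 — factor the characteristic polynomial to read off the algebraic multiplicities:
  χ_A(x) = (x + 5)^5

Step 2 — compute geometric multiplicities via the rank-nullity identity g(λ) = n − rank(A − λI):
  rank(A − (-5)·I) = 3, so dim ker(A − (-5)·I) = n − 3 = 2

Summary:
  λ = -5: algebraic multiplicity = 5, geometric multiplicity = 2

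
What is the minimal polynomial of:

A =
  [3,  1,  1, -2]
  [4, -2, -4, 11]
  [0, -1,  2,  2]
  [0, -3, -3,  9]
x^3 - 9*x^2 + 27*x - 27

The characteristic polynomial is χ_A(x) = (x - 3)^4, so the eigenvalues are known. The minimal polynomial is
  m_A(x) = Π_λ (x − λ)^{k_λ}
where k_λ is the size of the *largest* Jordan block for λ (equivalently, the smallest k with (A − λI)^k v = 0 for every generalised eigenvector v of λ).

  λ = 3: largest Jordan block has size 3, contributing (x − 3)^3

So m_A(x) = (x - 3)^3 = x^3 - 9*x^2 + 27*x - 27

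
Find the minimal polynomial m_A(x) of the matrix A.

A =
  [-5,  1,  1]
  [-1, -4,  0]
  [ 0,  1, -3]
x^3 + 12*x^2 + 48*x + 64

The characteristic polynomial is χ_A(x) = (x + 4)^3, so the eigenvalues are known. The minimal polynomial is
  m_A(x) = Π_λ (x − λ)^{k_λ}
where k_λ is the size of the *largest* Jordan block for λ (equivalently, the smallest k with (A − λI)^k v = 0 for every generalised eigenvector v of λ).

  λ = -4: largest Jordan block has size 3, contributing (x + 4)^3

So m_A(x) = (x + 4)^3 = x^3 + 12*x^2 + 48*x + 64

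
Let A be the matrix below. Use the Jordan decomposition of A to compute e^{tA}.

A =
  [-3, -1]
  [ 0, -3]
e^{tA} =
  [exp(-3*t), -t*exp(-3*t)]
  [0, exp(-3*t)]

Strategy: write A = P · J · P⁻¹ where J is a Jordan canonical form, so e^{tA} = P · e^{tJ} · P⁻¹, and e^{tJ} can be computed block-by-block.

A has Jordan form
J =
  [-3,  1]
  [ 0, -3]
(up to reordering of blocks).

Per-block formulas:
  For a 2×2 Jordan block J_2(-3): exp(t · J_2(-3)) = e^(-3t)·(I + t·N), where N is the 2×2 nilpotent shift.

After assembling e^{tJ} and conjugating by P, we get:

e^{tA} =
  [exp(-3*t), -t*exp(-3*t)]
  [0, exp(-3*t)]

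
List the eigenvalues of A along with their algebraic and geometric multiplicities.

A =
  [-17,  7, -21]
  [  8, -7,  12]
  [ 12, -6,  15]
λ = -3: alg = 3, geom = 2

Step 1 — factor the characteristic polynomial to read off the algebraic multiplicities:
  χ_A(x) = (x + 3)^3

Step 2 — compute geometric multiplicities via the rank-nullity identity g(λ) = n − rank(A − λI):
  rank(A − (-3)·I) = 1, so dim ker(A − (-3)·I) = n − 1 = 2

Summary:
  λ = -3: algebraic multiplicity = 3, geometric multiplicity = 2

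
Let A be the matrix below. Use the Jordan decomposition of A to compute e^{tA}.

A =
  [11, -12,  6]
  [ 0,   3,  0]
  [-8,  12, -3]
e^{tA} =
  [4*exp(5*t) - 3*exp(3*t), -6*exp(5*t) + 6*exp(3*t), 3*exp(5*t) - 3*exp(3*t)]
  [0, exp(3*t), 0]
  [-4*exp(5*t) + 4*exp(3*t), 6*exp(5*t) - 6*exp(3*t), -3*exp(5*t) + 4*exp(3*t)]

Strategy: write A = P · J · P⁻¹ where J is a Jordan canonical form, so e^{tA} = P · e^{tJ} · P⁻¹, and e^{tJ} can be computed block-by-block.

A has Jordan form
J =
  [3, 0, 0]
  [0, 3, 0]
  [0, 0, 5]
(up to reordering of blocks).

Per-block formulas:
  For a 1×1 block at λ = 3: exp(t · [3]) = [e^(3t)].
  For a 1×1 block at λ = 5: exp(t · [5]) = [e^(5t)].

After assembling e^{tJ} and conjugating by P, we get:

e^{tA} =
  [4*exp(5*t) - 3*exp(3*t), -6*exp(5*t) + 6*exp(3*t), 3*exp(5*t) - 3*exp(3*t)]
  [0, exp(3*t), 0]
  [-4*exp(5*t) + 4*exp(3*t), 6*exp(5*t) - 6*exp(3*t), -3*exp(5*t) + 4*exp(3*t)]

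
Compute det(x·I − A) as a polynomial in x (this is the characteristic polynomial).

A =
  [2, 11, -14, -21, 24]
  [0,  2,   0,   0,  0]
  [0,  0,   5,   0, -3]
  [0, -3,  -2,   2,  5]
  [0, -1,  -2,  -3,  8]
x^5 - 19*x^4 + 139*x^3 - 485*x^2 + 800*x - 500

Expanding det(x·I − A) (e.g. by cofactor expansion or by noting that A is similar to its Jordan form J, which has the same characteristic polynomial as A) gives
  χ_A(x) = x^5 - 19*x^4 + 139*x^3 - 485*x^2 + 800*x - 500
which factors as (x - 5)^3*(x - 2)^2. The eigenvalues (with algebraic multiplicities) are λ = 2 with multiplicity 2, λ = 5 with multiplicity 3.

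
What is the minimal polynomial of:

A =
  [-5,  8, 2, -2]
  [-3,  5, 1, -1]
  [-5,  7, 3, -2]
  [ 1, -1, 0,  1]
x^3 - 3*x^2 + 3*x - 1

The characteristic polynomial is χ_A(x) = (x - 1)^4, so the eigenvalues are known. The minimal polynomial is
  m_A(x) = Π_λ (x − λ)^{k_λ}
where k_λ is the size of the *largest* Jordan block for λ (equivalently, the smallest k with (A − λI)^k v = 0 for every generalised eigenvector v of λ).

  λ = 1: largest Jordan block has size 3, contributing (x − 1)^3

So m_A(x) = (x - 1)^3 = x^3 - 3*x^2 + 3*x - 1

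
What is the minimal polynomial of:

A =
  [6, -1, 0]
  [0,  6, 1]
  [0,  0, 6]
x^3 - 18*x^2 + 108*x - 216

The characteristic polynomial is χ_A(x) = (x - 6)^3, so the eigenvalues are known. The minimal polynomial is
  m_A(x) = Π_λ (x − λ)^{k_λ}
where k_λ is the size of the *largest* Jordan block for λ (equivalently, the smallest k with (A − λI)^k v = 0 for every generalised eigenvector v of λ).

  λ = 6: largest Jordan block has size 3, contributing (x − 6)^3

So m_A(x) = (x - 6)^3 = x^3 - 18*x^2 + 108*x - 216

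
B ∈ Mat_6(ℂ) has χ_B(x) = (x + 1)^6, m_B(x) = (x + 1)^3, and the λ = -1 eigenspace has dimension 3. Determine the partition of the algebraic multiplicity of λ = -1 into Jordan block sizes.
Block sizes for λ = -1: [3, 2, 1]

Step 1 — from the characteristic polynomial, algebraic multiplicity of λ = -1 is 6. From dim ker(B − (-1)·I) = 3, there are exactly 3 Jordan blocks for λ = -1.
Step 2 — from the minimal polynomial, the factor (x + 1)^3 tells us the largest block for λ = -1 has size 3.
Step 3 — with total size 6, 3 blocks, and largest block 3, the block sizes (in nonincreasing order) are [3, 2, 1].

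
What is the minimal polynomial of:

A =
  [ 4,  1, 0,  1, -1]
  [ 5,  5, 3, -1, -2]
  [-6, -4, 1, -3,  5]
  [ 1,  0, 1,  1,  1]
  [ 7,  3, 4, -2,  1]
x^3 - 6*x^2 + 9*x

The characteristic polynomial is χ_A(x) = x*(x - 3)^4, so the eigenvalues are known. The minimal polynomial is
  m_A(x) = Π_λ (x − λ)^{k_λ}
where k_λ is the size of the *largest* Jordan block for λ (equivalently, the smallest k with (A − λI)^k v = 0 for every generalised eigenvector v of λ).

  λ = 0: largest Jordan block has size 1, contributing (x − 0)
  λ = 3: largest Jordan block has size 2, contributing (x − 3)^2

So m_A(x) = x*(x - 3)^2 = x^3 - 6*x^2 + 9*x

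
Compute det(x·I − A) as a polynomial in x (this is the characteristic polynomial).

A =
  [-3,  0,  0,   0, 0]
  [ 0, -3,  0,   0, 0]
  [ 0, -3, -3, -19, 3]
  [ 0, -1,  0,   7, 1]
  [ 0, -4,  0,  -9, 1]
x^5 + x^4 - 29*x^3 - 45*x^2 + 216*x + 432

Expanding det(x·I − A) (e.g. by cofactor expansion or by noting that A is similar to its Jordan form J, which has the same characteristic polynomial as A) gives
  χ_A(x) = x^5 + x^4 - 29*x^3 - 45*x^2 + 216*x + 432
which factors as (x - 4)^2*(x + 3)^3. The eigenvalues (with algebraic multiplicities) are λ = -3 with multiplicity 3, λ = 4 with multiplicity 2.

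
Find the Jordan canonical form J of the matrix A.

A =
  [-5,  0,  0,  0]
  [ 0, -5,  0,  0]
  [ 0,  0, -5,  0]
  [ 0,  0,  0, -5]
J_1(-5) ⊕ J_1(-5) ⊕ J_1(-5) ⊕ J_1(-5)

The characteristic polynomial is
  det(x·I − A) = x^4 + 20*x^3 + 150*x^2 + 500*x + 625 = (x + 5)^4

Eigenvalues and multiplicities (the geometric multiplicity of λ is n − rank(A − λI), which equals the number of Jordan blocks for λ):
  λ = -5: algebraic multiplicity = 4, geometric multiplicity = 4

Determining the block sizes for each eigenvalue:
  λ = -5: gm = am = 4, so every block has size 1 → block sizes [1, 1, 1, 1]

Assembling the blocks gives a Jordan form
J =
  [-5,  0,  0,  0]
  [ 0, -5,  0,  0]
  [ 0,  0, -5,  0]
  [ 0,  0,  0, -5]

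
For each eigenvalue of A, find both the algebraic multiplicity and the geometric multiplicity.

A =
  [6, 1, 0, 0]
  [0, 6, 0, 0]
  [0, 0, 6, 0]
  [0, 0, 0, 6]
λ = 6: alg = 4, geom = 3

Step 1 — factor the characteristic polynomial to read off the algebraic multiplicities:
  χ_A(x) = (x - 6)^4

Step 2 — compute geometric multiplicities via the rank-nullity identity g(λ) = n − rank(A − λI):
  rank(A − (6)·I) = 1, so dim ker(A − (6)·I) = n − 1 = 3

Summary:
  λ = 6: algebraic multiplicity = 4, geometric multiplicity = 3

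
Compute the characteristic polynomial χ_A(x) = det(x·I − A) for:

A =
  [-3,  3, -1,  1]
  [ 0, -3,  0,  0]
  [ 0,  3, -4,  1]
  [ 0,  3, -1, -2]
x^4 + 12*x^3 + 54*x^2 + 108*x + 81

Expanding det(x·I − A) (e.g. by cofactor expansion or by noting that A is similar to its Jordan form J, which has the same characteristic polynomial as A) gives
  χ_A(x) = x^4 + 12*x^3 + 54*x^2 + 108*x + 81
which factors as (x + 3)^4. The eigenvalues (with algebraic multiplicities) are λ = -3 with multiplicity 4.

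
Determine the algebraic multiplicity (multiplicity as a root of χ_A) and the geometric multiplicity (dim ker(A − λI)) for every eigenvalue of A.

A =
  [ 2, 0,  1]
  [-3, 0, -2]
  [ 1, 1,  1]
λ = 1: alg = 3, geom = 1

Step 1 — factor the characteristic polynomial to read off the algebraic multiplicities:
  χ_A(x) = (x - 1)^3

Step 2 — compute geometric multiplicities via the rank-nullity identity g(λ) = n − rank(A − λI):
  rank(A − (1)·I) = 2, so dim ker(A − (1)·I) = n − 2 = 1

Summary:
  λ = 1: algebraic multiplicity = 3, geometric multiplicity = 1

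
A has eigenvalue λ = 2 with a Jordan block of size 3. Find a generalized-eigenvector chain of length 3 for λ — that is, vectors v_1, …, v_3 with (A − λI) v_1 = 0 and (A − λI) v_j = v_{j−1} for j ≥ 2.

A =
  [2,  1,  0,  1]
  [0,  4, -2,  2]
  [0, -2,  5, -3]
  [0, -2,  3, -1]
A Jordan chain for λ = 2 of length 3:
v_1 = (1, 0, 0, 0)ᵀ
v_2 = (1, 0, 1, 1)ᵀ
v_3 = (0, 1, 1, 0)ᵀ

Let N = A − (2)·I. We want v_3 with N^3 v_3 = 0 but N^2 v_3 ≠ 0; then v_{j-1} := N · v_j for j = 3, …, 2.

Pick v_3 = (0, 1, 1, 0)ᵀ.
Then v_2 = N · v_3 = (1, 0, 1, 1)ᵀ.
Then v_1 = N · v_2 = (1, 0, 0, 0)ᵀ.

Sanity check: (A − (2)·I) v_1 = (0, 0, 0, 0)ᵀ = 0. ✓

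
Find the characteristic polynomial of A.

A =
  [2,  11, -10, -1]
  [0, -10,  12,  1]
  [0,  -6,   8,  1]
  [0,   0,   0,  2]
x^4 - 2*x^3 - 12*x^2 + 40*x - 32

Expanding det(x·I − A) (e.g. by cofactor expansion or by noting that A is similar to its Jordan form J, which has the same characteristic polynomial as A) gives
  χ_A(x) = x^4 - 2*x^3 - 12*x^2 + 40*x - 32
which factors as (x - 2)^3*(x + 4). The eigenvalues (with algebraic multiplicities) are λ = -4 with multiplicity 1, λ = 2 with multiplicity 3.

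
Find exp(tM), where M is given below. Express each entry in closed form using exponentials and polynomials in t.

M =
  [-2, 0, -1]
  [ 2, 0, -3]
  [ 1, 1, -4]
e^{tM} =
  [-t^2*exp(-2*t)/2 + exp(-2*t), -t^2*exp(-2*t)/2, t^2*exp(-2*t) - t*exp(-2*t)]
  [t^2*exp(-2*t)/2 + 2*t*exp(-2*t), t^2*exp(-2*t)/2 + 2*t*exp(-2*t) + exp(-2*t), -t^2*exp(-2*t) - 3*t*exp(-2*t)]
  [t*exp(-2*t), t*exp(-2*t), -2*t*exp(-2*t) + exp(-2*t)]

Strategy: write M = P · J · P⁻¹ where J is a Jordan canonical form, so e^{tM} = P · e^{tJ} · P⁻¹, and e^{tJ} can be computed block-by-block.

M has Jordan form
J =
  [-2,  1,  0]
  [ 0, -2,  1]
  [ 0,  0, -2]
(up to reordering of blocks).

Per-block formulas:
  For a 3×3 Jordan block J_3(-2): exp(t · J_3(-2)) = e^(-2t)·(I + t·N + (t^2/2)·N^2), where N is the 3×3 nilpotent shift.

After assembling e^{tJ} and conjugating by P, we get:

e^{tM} =
  [-t^2*exp(-2*t)/2 + exp(-2*t), -t^2*exp(-2*t)/2, t^2*exp(-2*t) - t*exp(-2*t)]
  [t^2*exp(-2*t)/2 + 2*t*exp(-2*t), t^2*exp(-2*t)/2 + 2*t*exp(-2*t) + exp(-2*t), -t^2*exp(-2*t) - 3*t*exp(-2*t)]
  [t*exp(-2*t), t*exp(-2*t), -2*t*exp(-2*t) + exp(-2*t)]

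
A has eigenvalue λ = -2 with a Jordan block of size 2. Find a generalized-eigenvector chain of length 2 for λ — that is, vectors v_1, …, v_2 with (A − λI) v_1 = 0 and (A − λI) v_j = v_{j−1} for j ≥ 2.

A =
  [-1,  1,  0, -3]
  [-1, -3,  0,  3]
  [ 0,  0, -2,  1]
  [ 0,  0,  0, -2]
A Jordan chain for λ = -2 of length 2:
v_1 = (1, -1, 0, 0)ᵀ
v_2 = (1, 0, 0, 0)ᵀ

Let N = A − (-2)·I. We want v_2 with N^2 v_2 = 0 but N^1 v_2 ≠ 0; then v_{j-1} := N · v_j for j = 2, …, 2.

Pick v_2 = (1, 0, 0, 0)ᵀ.
Then v_1 = N · v_2 = (1, -1, 0, 0)ᵀ.

Sanity check: (A − (-2)·I) v_1 = (0, 0, 0, 0)ᵀ = 0. ✓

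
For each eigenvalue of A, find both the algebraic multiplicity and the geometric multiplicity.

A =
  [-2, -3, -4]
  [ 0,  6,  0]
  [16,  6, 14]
λ = 6: alg = 3, geom = 2

Step 1 — factor the characteristic polynomial to read off the algebraic multiplicities:
  χ_A(x) = (x - 6)^3

Step 2 — compute geometric multiplicities via the rank-nullity identity g(λ) = n − rank(A − λI):
  rank(A − (6)·I) = 1, so dim ker(A − (6)·I) = n − 1 = 2

Summary:
  λ = 6: algebraic multiplicity = 3, geometric multiplicity = 2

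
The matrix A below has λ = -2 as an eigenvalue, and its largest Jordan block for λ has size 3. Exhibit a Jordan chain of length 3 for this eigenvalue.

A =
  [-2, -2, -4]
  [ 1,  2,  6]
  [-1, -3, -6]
A Jordan chain for λ = -2 of length 3:
v_1 = (2, -2, 1)ᵀ
v_2 = (0, 1, -1)ᵀ
v_3 = (1, 0, 0)ᵀ

Let N = A − (-2)·I. We want v_3 with N^3 v_3 = 0 but N^2 v_3 ≠ 0; then v_{j-1} := N · v_j for j = 3, …, 2.

Pick v_3 = (1, 0, 0)ᵀ.
Then v_2 = N · v_3 = (0, 1, -1)ᵀ.
Then v_1 = N · v_2 = (2, -2, 1)ᵀ.

Sanity check: (A − (-2)·I) v_1 = (0, 0, 0)ᵀ = 0. ✓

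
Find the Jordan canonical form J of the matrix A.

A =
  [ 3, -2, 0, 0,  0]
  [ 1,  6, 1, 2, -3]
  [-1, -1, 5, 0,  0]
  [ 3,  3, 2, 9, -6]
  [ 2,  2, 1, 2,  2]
J_3(5) ⊕ J_1(5) ⊕ J_1(5)

The characteristic polynomial is
  det(x·I − A) = x^5 - 25*x^4 + 250*x^3 - 1250*x^2 + 3125*x - 3125 = (x - 5)^5

Eigenvalues and multiplicities (the geometric multiplicity of λ is n − rank(A − λI), which equals the number of Jordan blocks for λ):
  λ = 5: algebraic multiplicity = 5, geometric multiplicity = 3

Determining the block sizes for each eigenvalue:
  λ = 5: with am = 5 and gm = 3, the partition is not yet determined (e.g. several partitions of 5 into 3 parts exist). Let N = A − (5)·I. Computing rank(N^1) = 2, rank(N^2) = 1, rank(N^3) = 0; the number of blocks of size ≥ j is rank(N^{j−1}) − rank(N^j), giving [3, 1, 1]. So we have 1 block(s) of size 3, 2 block(s) of size 1 → block sizes [3, 1, 1]

Assembling the blocks gives a Jordan form
J =
  [5, 1, 0, 0, 0]
  [0, 5, 1, 0, 0]
  [0, 0, 5, 0, 0]
  [0, 0, 0, 5, 0]
  [0, 0, 0, 0, 5]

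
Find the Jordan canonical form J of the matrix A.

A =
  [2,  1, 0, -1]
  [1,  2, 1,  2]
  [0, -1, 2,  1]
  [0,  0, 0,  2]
J_3(2) ⊕ J_1(2)

The characteristic polynomial is
  det(x·I − A) = x^4 - 8*x^3 + 24*x^2 - 32*x + 16 = (x - 2)^4

Eigenvalues and multiplicities (the geometric multiplicity of λ is n − rank(A − λI), which equals the number of Jordan blocks for λ):
  λ = 2: algebraic multiplicity = 4, geometric multiplicity = 2

Determining the block sizes for each eigenvalue:
  λ = 2: with am = 4 and gm = 2, the partition is not yet determined (e.g. several partitions of 4 into 2 parts exist). Let N = A − (2)·I. Computing rank(N^1) = 2, rank(N^2) = 1, rank(N^3) = 0; the number of blocks of size ≥ j is rank(N^{j−1}) − rank(N^j), giving [2, 1, 1]. So we have 1 block(s) of size 3, 1 block(s) of size 1 → block sizes [3, 1]

Assembling the blocks gives a Jordan form
J =
  [2, 1, 0, 0]
  [0, 2, 1, 0]
  [0, 0, 2, 0]
  [0, 0, 0, 2]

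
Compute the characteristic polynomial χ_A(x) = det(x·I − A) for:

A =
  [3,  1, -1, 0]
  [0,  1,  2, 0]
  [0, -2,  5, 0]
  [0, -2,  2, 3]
x^4 - 12*x^3 + 54*x^2 - 108*x + 81

Expanding det(x·I − A) (e.g. by cofactor expansion or by noting that A is similar to its Jordan form J, which has the same characteristic polynomial as A) gives
  χ_A(x) = x^4 - 12*x^3 + 54*x^2 - 108*x + 81
which factors as (x - 3)^4. The eigenvalues (with algebraic multiplicities) are λ = 3 with multiplicity 4.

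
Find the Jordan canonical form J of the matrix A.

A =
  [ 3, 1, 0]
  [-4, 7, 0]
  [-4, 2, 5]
J_2(5) ⊕ J_1(5)

The characteristic polynomial is
  det(x·I − A) = x^3 - 15*x^2 + 75*x - 125 = (x - 5)^3

Eigenvalues and multiplicities (the geometric multiplicity of λ is n − rank(A − λI), which equals the number of Jordan blocks for λ):
  λ = 5: algebraic multiplicity = 3, geometric multiplicity = 2

Determining the block sizes for each eigenvalue:
  λ = 5: 2 blocks summing to 3 forces exactly one block of size 2 and the rest size 1 → block sizes [2, 1]

Assembling the blocks gives a Jordan form
J =
  [5, 1, 0]
  [0, 5, 0]
  [0, 0, 5]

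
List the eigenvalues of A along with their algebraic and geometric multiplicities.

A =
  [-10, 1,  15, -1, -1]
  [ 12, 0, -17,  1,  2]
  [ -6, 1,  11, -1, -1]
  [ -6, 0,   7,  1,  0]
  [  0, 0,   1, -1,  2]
λ = -4: alg = 1, geom = 1; λ = 2: alg = 4, geom = 2

Step 1 — factor the characteristic polynomial to read off the algebraic multiplicities:
  χ_A(x) = (x - 2)^4*(x + 4)

Step 2 — compute geometric multiplicities via the rank-nullity identity g(λ) = n − rank(A − λI):
  rank(A − (-4)·I) = 4, so dim ker(A − (-4)·I) = n − 4 = 1
  rank(A − (2)·I) = 3, so dim ker(A − (2)·I) = n − 3 = 2

Summary:
  λ = -4: algebraic multiplicity = 1, geometric multiplicity = 1
  λ = 2: algebraic multiplicity = 4, geometric multiplicity = 2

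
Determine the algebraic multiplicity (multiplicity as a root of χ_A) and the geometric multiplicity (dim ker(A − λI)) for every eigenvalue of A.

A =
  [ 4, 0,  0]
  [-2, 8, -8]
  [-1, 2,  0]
λ = 4: alg = 3, geom = 2

Step 1 — factor the characteristic polynomial to read off the algebraic multiplicities:
  χ_A(x) = (x - 4)^3

Step 2 — compute geometric multiplicities via the rank-nullity identity g(λ) = n − rank(A − λI):
  rank(A − (4)·I) = 1, so dim ker(A − (4)·I) = n − 1 = 2

Summary:
  λ = 4: algebraic multiplicity = 3, geometric multiplicity = 2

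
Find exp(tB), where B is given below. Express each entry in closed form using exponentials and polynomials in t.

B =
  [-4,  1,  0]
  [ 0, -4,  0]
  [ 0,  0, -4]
e^{tB} =
  [exp(-4*t), t*exp(-4*t), 0]
  [0, exp(-4*t), 0]
  [0, 0, exp(-4*t)]

Strategy: write B = P · J · P⁻¹ where J is a Jordan canonical form, so e^{tB} = P · e^{tJ} · P⁻¹, and e^{tJ} can be computed block-by-block.

B has Jordan form
J =
  [-4,  1,  0]
  [ 0, -4,  0]
  [ 0,  0, -4]
(up to reordering of blocks).

Per-block formulas:
  For a 2×2 Jordan block J_2(-4): exp(t · J_2(-4)) = e^(-4t)·(I + t·N), where N is the 2×2 nilpotent shift.
  For a 1×1 block at λ = -4: exp(t · [-4]) = [e^(-4t)].

After assembling e^{tJ} and conjugating by P, we get:

e^{tB} =
  [exp(-4*t), t*exp(-4*t), 0]
  [0, exp(-4*t), 0]
  [0, 0, exp(-4*t)]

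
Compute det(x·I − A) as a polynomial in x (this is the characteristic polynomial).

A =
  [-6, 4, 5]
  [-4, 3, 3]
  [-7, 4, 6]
x^3 - 3*x^2 + 3*x - 1

Expanding det(x·I − A) (e.g. by cofactor expansion or by noting that A is similar to its Jordan form J, which has the same characteristic polynomial as A) gives
  χ_A(x) = x^3 - 3*x^2 + 3*x - 1
which factors as (x - 1)^3. The eigenvalues (with algebraic multiplicities) are λ = 1 with multiplicity 3.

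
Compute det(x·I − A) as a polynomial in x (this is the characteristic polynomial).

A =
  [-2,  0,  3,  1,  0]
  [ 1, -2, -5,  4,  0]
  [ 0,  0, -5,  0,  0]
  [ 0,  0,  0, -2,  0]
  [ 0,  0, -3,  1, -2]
x^5 + 13*x^4 + 64*x^3 + 152*x^2 + 176*x + 80

Expanding det(x·I − A) (e.g. by cofactor expansion or by noting that A is similar to its Jordan form J, which has the same characteristic polynomial as A) gives
  χ_A(x) = x^5 + 13*x^4 + 64*x^3 + 152*x^2 + 176*x + 80
which factors as (x + 2)^4*(x + 5). The eigenvalues (with algebraic multiplicities) are λ = -5 with multiplicity 1, λ = -2 with multiplicity 4.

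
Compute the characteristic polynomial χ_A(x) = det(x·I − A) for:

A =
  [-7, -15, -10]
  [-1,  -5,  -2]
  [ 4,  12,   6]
x^3 + 6*x^2 + 12*x + 8

Expanding det(x·I − A) (e.g. by cofactor expansion or by noting that A is similar to its Jordan form J, which has the same characteristic polynomial as A) gives
  χ_A(x) = x^3 + 6*x^2 + 12*x + 8
which factors as (x + 2)^3. The eigenvalues (with algebraic multiplicities) are λ = -2 with multiplicity 3.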